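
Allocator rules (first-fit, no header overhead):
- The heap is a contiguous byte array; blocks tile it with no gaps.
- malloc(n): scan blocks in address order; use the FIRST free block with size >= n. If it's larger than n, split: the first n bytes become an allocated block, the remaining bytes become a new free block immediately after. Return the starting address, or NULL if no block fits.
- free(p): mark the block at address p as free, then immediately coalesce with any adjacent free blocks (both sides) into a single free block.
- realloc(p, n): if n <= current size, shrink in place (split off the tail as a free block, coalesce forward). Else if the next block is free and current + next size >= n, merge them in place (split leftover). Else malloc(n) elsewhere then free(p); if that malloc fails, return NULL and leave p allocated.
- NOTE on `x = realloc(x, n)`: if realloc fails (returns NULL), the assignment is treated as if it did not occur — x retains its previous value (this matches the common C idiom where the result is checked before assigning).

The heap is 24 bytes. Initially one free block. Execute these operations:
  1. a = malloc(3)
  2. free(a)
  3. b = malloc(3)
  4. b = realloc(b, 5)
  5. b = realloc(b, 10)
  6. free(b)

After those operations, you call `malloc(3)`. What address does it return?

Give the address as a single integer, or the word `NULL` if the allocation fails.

Op 1: a = malloc(3) -> a = 0; heap: [0-2 ALLOC][3-23 FREE]
Op 2: free(a) -> (freed a); heap: [0-23 FREE]
Op 3: b = malloc(3) -> b = 0; heap: [0-2 ALLOC][3-23 FREE]
Op 4: b = realloc(b, 5) -> b = 0; heap: [0-4 ALLOC][5-23 FREE]
Op 5: b = realloc(b, 10) -> b = 0; heap: [0-9 ALLOC][10-23 FREE]
Op 6: free(b) -> (freed b); heap: [0-23 FREE]
malloc(3): first-fit scan over [0-23 FREE] -> 0

Answer: 0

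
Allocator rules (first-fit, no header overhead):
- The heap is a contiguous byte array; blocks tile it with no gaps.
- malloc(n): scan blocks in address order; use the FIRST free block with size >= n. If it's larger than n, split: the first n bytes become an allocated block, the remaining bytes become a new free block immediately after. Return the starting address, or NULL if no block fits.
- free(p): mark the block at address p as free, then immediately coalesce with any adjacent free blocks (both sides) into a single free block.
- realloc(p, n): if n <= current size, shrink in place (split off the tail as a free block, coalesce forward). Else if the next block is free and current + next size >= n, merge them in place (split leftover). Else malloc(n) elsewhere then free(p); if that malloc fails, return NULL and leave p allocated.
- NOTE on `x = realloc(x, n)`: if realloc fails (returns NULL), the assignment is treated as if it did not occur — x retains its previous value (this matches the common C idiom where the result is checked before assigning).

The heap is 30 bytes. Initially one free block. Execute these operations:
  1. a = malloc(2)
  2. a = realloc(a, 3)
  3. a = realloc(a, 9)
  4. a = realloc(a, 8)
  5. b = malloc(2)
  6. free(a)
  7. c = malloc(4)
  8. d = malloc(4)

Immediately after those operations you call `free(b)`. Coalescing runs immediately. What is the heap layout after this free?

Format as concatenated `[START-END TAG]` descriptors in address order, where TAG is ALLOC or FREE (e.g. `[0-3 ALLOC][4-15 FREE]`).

Op 1: a = malloc(2) -> a = 0; heap: [0-1 ALLOC][2-29 FREE]
Op 2: a = realloc(a, 3) -> a = 0; heap: [0-2 ALLOC][3-29 FREE]
Op 3: a = realloc(a, 9) -> a = 0; heap: [0-8 ALLOC][9-29 FREE]
Op 4: a = realloc(a, 8) -> a = 0; heap: [0-7 ALLOC][8-29 FREE]
Op 5: b = malloc(2) -> b = 8; heap: [0-7 ALLOC][8-9 ALLOC][10-29 FREE]
Op 6: free(a) -> (freed a); heap: [0-7 FREE][8-9 ALLOC][10-29 FREE]
Op 7: c = malloc(4) -> c = 0; heap: [0-3 ALLOC][4-7 FREE][8-9 ALLOC][10-29 FREE]
Op 8: d = malloc(4) -> d = 4; heap: [0-3 ALLOC][4-7 ALLOC][8-9 ALLOC][10-29 FREE]
free(b): b = 8 -> block [8-9 ALLOC]; mark free, coalesce with adjacent free neighbors -> [0-3 ALLOC][4-7 ALLOC][8-29 FREE]

Answer: [0-3 ALLOC][4-7 ALLOC][8-29 FREE]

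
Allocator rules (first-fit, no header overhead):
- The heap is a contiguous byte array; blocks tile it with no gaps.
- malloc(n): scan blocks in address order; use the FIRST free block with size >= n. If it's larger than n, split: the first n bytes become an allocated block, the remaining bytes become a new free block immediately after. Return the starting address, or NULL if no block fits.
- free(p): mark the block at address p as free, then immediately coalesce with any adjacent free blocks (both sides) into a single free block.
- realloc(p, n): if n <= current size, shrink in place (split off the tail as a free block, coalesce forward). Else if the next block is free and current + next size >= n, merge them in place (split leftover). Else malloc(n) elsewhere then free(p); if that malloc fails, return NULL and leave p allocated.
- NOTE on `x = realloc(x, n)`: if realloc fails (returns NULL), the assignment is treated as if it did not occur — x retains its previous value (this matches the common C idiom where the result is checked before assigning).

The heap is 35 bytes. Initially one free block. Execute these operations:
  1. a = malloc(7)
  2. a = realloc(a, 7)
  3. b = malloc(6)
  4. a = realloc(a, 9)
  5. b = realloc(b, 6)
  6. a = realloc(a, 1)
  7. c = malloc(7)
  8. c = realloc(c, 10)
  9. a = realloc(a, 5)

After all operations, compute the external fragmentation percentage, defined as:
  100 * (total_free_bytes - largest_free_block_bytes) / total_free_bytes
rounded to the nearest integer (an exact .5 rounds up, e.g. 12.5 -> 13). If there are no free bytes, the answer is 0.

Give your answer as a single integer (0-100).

Answer: 21

Derivation:
Op 1: a = malloc(7) -> a = 0; heap: [0-6 ALLOC][7-34 FREE]
Op 2: a = realloc(a, 7) -> a = 0; heap: [0-6 ALLOC][7-34 FREE]
Op 3: b = malloc(6) -> b = 7; heap: [0-6 ALLOC][7-12 ALLOC][13-34 FREE]
Op 4: a = realloc(a, 9) -> a = 13; heap: [0-6 FREE][7-12 ALLOC][13-21 ALLOC][22-34 FREE]
Op 5: b = realloc(b, 6) -> b = 7; heap: [0-6 FREE][7-12 ALLOC][13-21 ALLOC][22-34 FREE]
Op 6: a = realloc(a, 1) -> a = 13; heap: [0-6 FREE][7-12 ALLOC][13-13 ALLOC][14-34 FREE]
Op 7: c = malloc(7) -> c = 0; heap: [0-6 ALLOC][7-12 ALLOC][13-13 ALLOC][14-34 FREE]
Op 8: c = realloc(c, 10) -> c = 14; heap: [0-6 FREE][7-12 ALLOC][13-13 ALLOC][14-23 ALLOC][24-34 FREE]
Op 9: a = realloc(a, 5) -> a = 0; heap: [0-4 ALLOC][5-6 FREE][7-12 ALLOC][13-13 FREE][14-23 ALLOC][24-34 FREE]
Free blocks: [2 1 11] total_free=14 largest=11 -> 100*(14-11)/14 = 300/14 ≈ 21.429 -> rounds to 21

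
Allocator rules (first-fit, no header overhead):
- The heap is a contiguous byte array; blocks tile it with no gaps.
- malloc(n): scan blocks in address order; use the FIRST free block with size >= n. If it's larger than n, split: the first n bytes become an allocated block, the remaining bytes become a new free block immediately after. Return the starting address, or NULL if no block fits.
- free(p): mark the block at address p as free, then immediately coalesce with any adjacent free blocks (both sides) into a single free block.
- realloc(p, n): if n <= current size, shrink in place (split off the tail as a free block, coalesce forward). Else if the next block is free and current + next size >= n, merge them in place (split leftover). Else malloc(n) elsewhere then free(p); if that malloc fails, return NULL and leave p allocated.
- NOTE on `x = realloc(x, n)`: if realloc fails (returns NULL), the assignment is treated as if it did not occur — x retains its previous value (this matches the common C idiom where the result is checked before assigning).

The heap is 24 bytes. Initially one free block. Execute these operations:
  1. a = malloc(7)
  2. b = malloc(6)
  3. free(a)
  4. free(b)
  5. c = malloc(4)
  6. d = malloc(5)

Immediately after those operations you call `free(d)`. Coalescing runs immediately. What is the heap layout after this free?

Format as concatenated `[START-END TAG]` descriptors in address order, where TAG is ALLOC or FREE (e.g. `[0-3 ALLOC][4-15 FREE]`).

Op 1: a = malloc(7) -> a = 0; heap: [0-6 ALLOC][7-23 FREE]
Op 2: b = malloc(6) -> b = 7; heap: [0-6 ALLOC][7-12 ALLOC][13-23 FREE]
Op 3: free(a) -> (freed a); heap: [0-6 FREE][7-12 ALLOC][13-23 FREE]
Op 4: free(b) -> (freed b); heap: [0-23 FREE]
Op 5: c = malloc(4) -> c = 0; heap: [0-3 ALLOC][4-23 FREE]
Op 6: d = malloc(5) -> d = 4; heap: [0-3 ALLOC][4-8 ALLOC][9-23 FREE]
free(d): d = 4 -> block [4-8 ALLOC]; mark free, coalesce with adjacent free neighbors -> [0-3 ALLOC][4-23 FREE]

Answer: [0-3 ALLOC][4-23 FREE]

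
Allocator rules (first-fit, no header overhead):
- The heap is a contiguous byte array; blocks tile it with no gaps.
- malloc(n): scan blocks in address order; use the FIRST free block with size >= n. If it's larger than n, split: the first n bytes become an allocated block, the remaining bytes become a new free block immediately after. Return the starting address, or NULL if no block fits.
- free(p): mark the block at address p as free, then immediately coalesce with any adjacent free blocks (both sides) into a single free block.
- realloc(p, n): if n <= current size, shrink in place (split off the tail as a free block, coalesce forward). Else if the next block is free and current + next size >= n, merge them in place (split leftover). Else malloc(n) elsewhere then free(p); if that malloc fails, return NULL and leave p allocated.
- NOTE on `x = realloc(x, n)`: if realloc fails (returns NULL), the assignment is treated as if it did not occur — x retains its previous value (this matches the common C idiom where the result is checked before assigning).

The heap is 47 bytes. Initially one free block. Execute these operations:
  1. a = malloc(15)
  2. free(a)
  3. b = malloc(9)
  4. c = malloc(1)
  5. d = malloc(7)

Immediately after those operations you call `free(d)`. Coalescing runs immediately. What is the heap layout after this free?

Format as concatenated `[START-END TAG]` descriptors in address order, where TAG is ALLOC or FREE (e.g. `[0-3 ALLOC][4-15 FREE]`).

Answer: [0-8 ALLOC][9-9 ALLOC][10-46 FREE]

Derivation:
Op 1: a = malloc(15) -> a = 0; heap: [0-14 ALLOC][15-46 FREE]
Op 2: free(a) -> (freed a); heap: [0-46 FREE]
Op 3: b = malloc(9) -> b = 0; heap: [0-8 ALLOC][9-46 FREE]
Op 4: c = malloc(1) -> c = 9; heap: [0-8 ALLOC][9-9 ALLOC][10-46 FREE]
Op 5: d = malloc(7) -> d = 10; heap: [0-8 ALLOC][9-9 ALLOC][10-16 ALLOC][17-46 FREE]
free(d): d = 10 -> block [10-16 ALLOC]; mark free, coalesce with adjacent free neighbors -> [0-8 ALLOC][9-9 ALLOC][10-46 FREE]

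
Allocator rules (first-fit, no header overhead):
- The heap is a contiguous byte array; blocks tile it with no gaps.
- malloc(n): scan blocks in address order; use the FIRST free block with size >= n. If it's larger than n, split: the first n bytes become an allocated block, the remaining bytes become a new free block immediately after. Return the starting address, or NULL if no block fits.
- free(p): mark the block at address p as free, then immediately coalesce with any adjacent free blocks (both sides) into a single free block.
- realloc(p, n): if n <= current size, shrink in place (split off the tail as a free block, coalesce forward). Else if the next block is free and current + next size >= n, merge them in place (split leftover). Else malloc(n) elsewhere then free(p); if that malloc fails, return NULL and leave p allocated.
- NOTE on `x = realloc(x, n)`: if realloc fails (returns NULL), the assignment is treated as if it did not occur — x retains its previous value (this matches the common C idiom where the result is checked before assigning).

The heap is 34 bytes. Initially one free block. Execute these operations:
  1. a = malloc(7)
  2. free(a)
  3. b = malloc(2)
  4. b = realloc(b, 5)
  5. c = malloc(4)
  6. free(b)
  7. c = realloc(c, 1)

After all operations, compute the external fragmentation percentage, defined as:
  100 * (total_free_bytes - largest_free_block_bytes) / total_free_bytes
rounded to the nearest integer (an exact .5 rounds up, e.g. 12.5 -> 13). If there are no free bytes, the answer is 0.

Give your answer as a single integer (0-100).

Answer: 15

Derivation:
Op 1: a = malloc(7) -> a = 0; heap: [0-6 ALLOC][7-33 FREE]
Op 2: free(a) -> (freed a); heap: [0-33 FREE]
Op 3: b = malloc(2) -> b = 0; heap: [0-1 ALLOC][2-33 FREE]
Op 4: b = realloc(b, 5) -> b = 0; heap: [0-4 ALLOC][5-33 FREE]
Op 5: c = malloc(4) -> c = 5; heap: [0-4 ALLOC][5-8 ALLOC][9-33 FREE]
Op 6: free(b) -> (freed b); heap: [0-4 FREE][5-8 ALLOC][9-33 FREE]
Op 7: c = realloc(c, 1) -> c = 5; heap: [0-4 FREE][5-5 ALLOC][6-33 FREE]
Free blocks: [5 28] total_free=33 largest=28 -> 100*(33-28)/33 = 500/33 ≈ 15.152 -> rounds to 15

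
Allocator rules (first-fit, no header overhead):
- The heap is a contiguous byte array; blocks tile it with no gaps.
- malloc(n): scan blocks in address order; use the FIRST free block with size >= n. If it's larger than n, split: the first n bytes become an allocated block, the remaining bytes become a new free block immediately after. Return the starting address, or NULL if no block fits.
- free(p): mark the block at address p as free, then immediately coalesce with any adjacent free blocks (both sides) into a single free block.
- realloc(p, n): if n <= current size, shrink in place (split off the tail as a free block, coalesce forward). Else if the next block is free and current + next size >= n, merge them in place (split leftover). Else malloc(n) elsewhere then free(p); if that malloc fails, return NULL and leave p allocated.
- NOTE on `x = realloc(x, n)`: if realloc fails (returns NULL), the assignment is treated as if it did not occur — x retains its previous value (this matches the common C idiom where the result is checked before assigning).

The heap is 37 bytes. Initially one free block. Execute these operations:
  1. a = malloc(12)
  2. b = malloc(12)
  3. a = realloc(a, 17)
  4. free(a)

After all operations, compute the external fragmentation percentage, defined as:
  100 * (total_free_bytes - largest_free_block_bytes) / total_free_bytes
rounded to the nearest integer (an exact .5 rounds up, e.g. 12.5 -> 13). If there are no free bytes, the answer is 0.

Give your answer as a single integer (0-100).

Op 1: a = malloc(12) -> a = 0; heap: [0-11 ALLOC][12-36 FREE]
Op 2: b = malloc(12) -> b = 12; heap: [0-11 ALLOC][12-23 ALLOC][24-36 FREE]
Op 3: a = realloc(a, 17) -> NULL (a unchanged); heap: [0-11 ALLOC][12-23 ALLOC][24-36 FREE]
Op 4: free(a) -> (freed a); heap: [0-11 FREE][12-23 ALLOC][24-36 FREE]
Free blocks: [12 13] total_free=25 largest=13 -> 100*(25-13)/25 = 1200/25 = 48

Answer: 48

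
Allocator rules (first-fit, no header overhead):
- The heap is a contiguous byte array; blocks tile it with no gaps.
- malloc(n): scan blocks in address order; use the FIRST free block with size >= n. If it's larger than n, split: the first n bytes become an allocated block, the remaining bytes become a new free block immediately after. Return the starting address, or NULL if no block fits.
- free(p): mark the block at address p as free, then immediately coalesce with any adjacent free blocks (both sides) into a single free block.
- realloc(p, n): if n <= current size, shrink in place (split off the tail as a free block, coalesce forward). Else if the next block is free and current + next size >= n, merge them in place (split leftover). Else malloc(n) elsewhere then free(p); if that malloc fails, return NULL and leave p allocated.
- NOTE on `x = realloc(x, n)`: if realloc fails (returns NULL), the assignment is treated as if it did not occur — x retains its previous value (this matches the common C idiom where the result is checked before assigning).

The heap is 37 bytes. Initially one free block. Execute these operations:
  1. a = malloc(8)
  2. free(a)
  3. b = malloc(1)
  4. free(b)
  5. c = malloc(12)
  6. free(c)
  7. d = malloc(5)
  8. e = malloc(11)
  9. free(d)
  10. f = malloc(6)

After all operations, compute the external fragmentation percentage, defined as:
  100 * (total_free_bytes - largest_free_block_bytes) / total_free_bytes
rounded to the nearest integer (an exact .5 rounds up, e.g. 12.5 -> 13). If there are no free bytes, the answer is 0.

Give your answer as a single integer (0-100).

Answer: 25

Derivation:
Op 1: a = malloc(8) -> a = 0; heap: [0-7 ALLOC][8-36 FREE]
Op 2: free(a) -> (freed a); heap: [0-36 FREE]
Op 3: b = malloc(1) -> b = 0; heap: [0-0 ALLOC][1-36 FREE]
Op 4: free(b) -> (freed b); heap: [0-36 FREE]
Op 5: c = malloc(12) -> c = 0; heap: [0-11 ALLOC][12-36 FREE]
Op 6: free(c) -> (freed c); heap: [0-36 FREE]
Op 7: d = malloc(5) -> d = 0; heap: [0-4 ALLOC][5-36 FREE]
Op 8: e = malloc(11) -> e = 5; heap: [0-4 ALLOC][5-15 ALLOC][16-36 FREE]
Op 9: free(d) -> (freed d); heap: [0-4 FREE][5-15 ALLOC][16-36 FREE]
Op 10: f = malloc(6) -> f = 16; heap: [0-4 FREE][5-15 ALLOC][16-21 ALLOC][22-36 FREE]
Free blocks: [5 15] total_free=20 largest=15 -> 100*(20-15)/20 = 500/20 = 25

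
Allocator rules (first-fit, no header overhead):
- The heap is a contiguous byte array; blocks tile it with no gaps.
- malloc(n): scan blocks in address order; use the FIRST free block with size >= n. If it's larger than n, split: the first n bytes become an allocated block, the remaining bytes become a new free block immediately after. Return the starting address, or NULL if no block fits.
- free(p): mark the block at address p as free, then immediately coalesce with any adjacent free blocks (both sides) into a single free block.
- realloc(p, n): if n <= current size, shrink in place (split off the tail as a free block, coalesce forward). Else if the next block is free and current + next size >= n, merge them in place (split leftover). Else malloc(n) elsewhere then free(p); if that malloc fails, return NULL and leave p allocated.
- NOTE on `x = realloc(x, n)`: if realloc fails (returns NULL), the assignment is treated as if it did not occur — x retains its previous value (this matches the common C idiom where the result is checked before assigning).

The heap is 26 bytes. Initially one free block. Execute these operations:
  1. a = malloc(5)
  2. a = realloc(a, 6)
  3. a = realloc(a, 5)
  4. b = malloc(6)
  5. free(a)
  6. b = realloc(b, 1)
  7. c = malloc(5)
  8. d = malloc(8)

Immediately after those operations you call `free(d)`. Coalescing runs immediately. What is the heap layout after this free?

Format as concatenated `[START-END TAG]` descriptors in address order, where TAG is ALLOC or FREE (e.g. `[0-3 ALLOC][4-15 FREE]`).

Op 1: a = malloc(5) -> a = 0; heap: [0-4 ALLOC][5-25 FREE]
Op 2: a = realloc(a, 6) -> a = 0; heap: [0-5 ALLOC][6-25 FREE]
Op 3: a = realloc(a, 5) -> a = 0; heap: [0-4 ALLOC][5-25 FREE]
Op 4: b = malloc(6) -> b = 5; heap: [0-4 ALLOC][5-10 ALLOC][11-25 FREE]
Op 5: free(a) -> (freed a); heap: [0-4 FREE][5-10 ALLOC][11-25 FREE]
Op 6: b = realloc(b, 1) -> b = 5; heap: [0-4 FREE][5-5 ALLOC][6-25 FREE]
Op 7: c = malloc(5) -> c = 0; heap: [0-4 ALLOC][5-5 ALLOC][6-25 FREE]
Op 8: d = malloc(8) -> d = 6; heap: [0-4 ALLOC][5-5 ALLOC][6-13 ALLOC][14-25 FREE]
free(d): d = 6 -> block [6-13 ALLOC]; mark free, coalesce with adjacent free neighbors -> [0-4 ALLOC][5-5 ALLOC][6-25 FREE]

Answer: [0-4 ALLOC][5-5 ALLOC][6-25 FREE]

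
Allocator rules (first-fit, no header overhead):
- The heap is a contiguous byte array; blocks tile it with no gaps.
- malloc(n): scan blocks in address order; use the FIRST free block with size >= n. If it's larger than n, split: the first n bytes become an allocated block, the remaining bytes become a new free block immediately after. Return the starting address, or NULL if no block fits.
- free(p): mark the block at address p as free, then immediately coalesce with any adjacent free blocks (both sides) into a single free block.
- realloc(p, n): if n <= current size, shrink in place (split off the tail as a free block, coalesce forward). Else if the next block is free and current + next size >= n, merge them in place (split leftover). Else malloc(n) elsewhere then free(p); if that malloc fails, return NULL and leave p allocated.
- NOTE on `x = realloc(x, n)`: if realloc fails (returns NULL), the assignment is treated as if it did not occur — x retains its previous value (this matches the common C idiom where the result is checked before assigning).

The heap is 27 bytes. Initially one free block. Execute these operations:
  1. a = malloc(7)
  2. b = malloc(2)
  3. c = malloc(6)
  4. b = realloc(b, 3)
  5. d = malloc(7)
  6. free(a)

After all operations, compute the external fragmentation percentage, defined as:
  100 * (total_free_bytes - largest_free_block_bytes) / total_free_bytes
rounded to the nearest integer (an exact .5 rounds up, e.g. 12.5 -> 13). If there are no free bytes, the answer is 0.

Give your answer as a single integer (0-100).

Answer: 18

Derivation:
Op 1: a = malloc(7) -> a = 0; heap: [0-6 ALLOC][7-26 FREE]
Op 2: b = malloc(2) -> b = 7; heap: [0-6 ALLOC][7-8 ALLOC][9-26 FREE]
Op 3: c = malloc(6) -> c = 9; heap: [0-6 ALLOC][7-8 ALLOC][9-14 ALLOC][15-26 FREE]
Op 4: b = realloc(b, 3) -> b = 15; heap: [0-6 ALLOC][7-8 FREE][9-14 ALLOC][15-17 ALLOC][18-26 FREE]
Op 5: d = malloc(7) -> d = 18; heap: [0-6 ALLOC][7-8 FREE][9-14 ALLOC][15-17 ALLOC][18-24 ALLOC][25-26 FREE]
Op 6: free(a) -> (freed a); heap: [0-8 FREE][9-14 ALLOC][15-17 ALLOC][18-24 ALLOC][25-26 FREE]
Free blocks: [9 2] total_free=11 largest=9 -> 100*(11-9)/11 = 200/11 ≈ 18.182 -> rounds to 18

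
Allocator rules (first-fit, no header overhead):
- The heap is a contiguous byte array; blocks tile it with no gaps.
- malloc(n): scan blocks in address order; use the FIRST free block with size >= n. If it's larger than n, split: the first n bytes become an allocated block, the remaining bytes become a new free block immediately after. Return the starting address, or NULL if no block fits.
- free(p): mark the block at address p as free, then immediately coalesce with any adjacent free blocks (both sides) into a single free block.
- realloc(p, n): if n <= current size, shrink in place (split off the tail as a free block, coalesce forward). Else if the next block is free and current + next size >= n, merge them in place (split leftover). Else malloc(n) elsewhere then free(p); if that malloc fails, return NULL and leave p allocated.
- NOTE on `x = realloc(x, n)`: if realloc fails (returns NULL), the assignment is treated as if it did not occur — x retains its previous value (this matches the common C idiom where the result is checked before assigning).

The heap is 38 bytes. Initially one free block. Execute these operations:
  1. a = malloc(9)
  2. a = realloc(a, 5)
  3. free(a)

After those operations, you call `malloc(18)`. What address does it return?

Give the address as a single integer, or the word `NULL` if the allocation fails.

Op 1: a = malloc(9) -> a = 0; heap: [0-8 ALLOC][9-37 FREE]
Op 2: a = realloc(a, 5) -> a = 0; heap: [0-4 ALLOC][5-37 FREE]
Op 3: free(a) -> (freed a); heap: [0-37 FREE]
malloc(18): first-fit scan over [0-37 FREE] -> 0

Answer: 0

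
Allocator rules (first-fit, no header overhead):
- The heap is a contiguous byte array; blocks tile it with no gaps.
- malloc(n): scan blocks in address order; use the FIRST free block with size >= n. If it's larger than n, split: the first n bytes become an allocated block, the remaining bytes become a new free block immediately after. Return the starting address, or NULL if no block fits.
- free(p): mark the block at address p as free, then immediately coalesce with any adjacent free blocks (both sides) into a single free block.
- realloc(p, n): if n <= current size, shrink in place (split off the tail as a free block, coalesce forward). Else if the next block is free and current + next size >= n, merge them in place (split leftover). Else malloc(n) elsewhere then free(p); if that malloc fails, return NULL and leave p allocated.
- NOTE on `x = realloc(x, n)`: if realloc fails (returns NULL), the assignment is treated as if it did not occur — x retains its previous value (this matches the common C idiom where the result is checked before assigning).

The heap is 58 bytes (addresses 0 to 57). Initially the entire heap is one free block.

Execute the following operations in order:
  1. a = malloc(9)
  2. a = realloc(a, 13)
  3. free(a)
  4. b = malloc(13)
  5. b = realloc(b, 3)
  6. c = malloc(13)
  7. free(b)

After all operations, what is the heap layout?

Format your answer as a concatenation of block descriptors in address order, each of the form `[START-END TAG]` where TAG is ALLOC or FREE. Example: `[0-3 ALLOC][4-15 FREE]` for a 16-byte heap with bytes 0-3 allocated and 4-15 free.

Answer: [0-2 FREE][3-15 ALLOC][16-57 FREE]

Derivation:
Op 1: a = malloc(9) -> a = 0; heap: [0-8 ALLOC][9-57 FREE]
Op 2: a = realloc(a, 13) -> a = 0; heap: [0-12 ALLOC][13-57 FREE]
Op 3: free(a) -> (freed a); heap: [0-57 FREE]
Op 4: b = malloc(13) -> b = 0; heap: [0-12 ALLOC][13-57 FREE]
Op 5: b = realloc(b, 3) -> b = 0; heap: [0-2 ALLOC][3-57 FREE]
Op 6: c = malloc(13) -> c = 3; heap: [0-2 ALLOC][3-15 ALLOC][16-57 FREE]
Op 7: free(b) -> (freed b); heap: [0-2 FREE][3-15 ALLOC][16-57 FREE]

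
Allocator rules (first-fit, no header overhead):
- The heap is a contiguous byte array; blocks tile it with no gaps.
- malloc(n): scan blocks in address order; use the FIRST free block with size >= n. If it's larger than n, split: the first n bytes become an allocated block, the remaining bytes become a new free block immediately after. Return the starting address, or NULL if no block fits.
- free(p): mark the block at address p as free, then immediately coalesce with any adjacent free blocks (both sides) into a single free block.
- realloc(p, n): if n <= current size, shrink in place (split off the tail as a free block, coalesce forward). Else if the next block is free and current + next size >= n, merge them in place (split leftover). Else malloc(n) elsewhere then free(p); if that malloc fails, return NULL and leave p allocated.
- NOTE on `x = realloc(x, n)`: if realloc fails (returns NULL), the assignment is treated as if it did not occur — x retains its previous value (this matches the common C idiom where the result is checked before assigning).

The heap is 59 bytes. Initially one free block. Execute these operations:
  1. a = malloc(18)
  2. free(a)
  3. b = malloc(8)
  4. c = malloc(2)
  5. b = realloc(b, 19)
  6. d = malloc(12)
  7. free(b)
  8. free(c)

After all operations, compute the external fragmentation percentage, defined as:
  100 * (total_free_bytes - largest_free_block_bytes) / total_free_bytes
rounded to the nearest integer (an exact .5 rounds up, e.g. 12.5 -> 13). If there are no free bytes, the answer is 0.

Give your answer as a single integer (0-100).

Answer: 38

Derivation:
Op 1: a = malloc(18) -> a = 0; heap: [0-17 ALLOC][18-58 FREE]
Op 2: free(a) -> (freed a); heap: [0-58 FREE]
Op 3: b = malloc(8) -> b = 0; heap: [0-7 ALLOC][8-58 FREE]
Op 4: c = malloc(2) -> c = 8; heap: [0-7 ALLOC][8-9 ALLOC][10-58 FREE]
Op 5: b = realloc(b, 19) -> b = 10; heap: [0-7 FREE][8-9 ALLOC][10-28 ALLOC][29-58 FREE]
Op 6: d = malloc(12) -> d = 29; heap: [0-7 FREE][8-9 ALLOC][10-28 ALLOC][29-40 ALLOC][41-58 FREE]
Op 7: free(b) -> (freed b); heap: [0-7 FREE][8-9 ALLOC][10-28 FREE][29-40 ALLOC][41-58 FREE]
Op 8: free(c) -> (freed c); heap: [0-28 FREE][29-40 ALLOC][41-58 FREE]
Free blocks: [29 18] total_free=47 largest=29 -> 100*(47-29)/47 = 1800/47 ≈ 38.298 -> rounds to 38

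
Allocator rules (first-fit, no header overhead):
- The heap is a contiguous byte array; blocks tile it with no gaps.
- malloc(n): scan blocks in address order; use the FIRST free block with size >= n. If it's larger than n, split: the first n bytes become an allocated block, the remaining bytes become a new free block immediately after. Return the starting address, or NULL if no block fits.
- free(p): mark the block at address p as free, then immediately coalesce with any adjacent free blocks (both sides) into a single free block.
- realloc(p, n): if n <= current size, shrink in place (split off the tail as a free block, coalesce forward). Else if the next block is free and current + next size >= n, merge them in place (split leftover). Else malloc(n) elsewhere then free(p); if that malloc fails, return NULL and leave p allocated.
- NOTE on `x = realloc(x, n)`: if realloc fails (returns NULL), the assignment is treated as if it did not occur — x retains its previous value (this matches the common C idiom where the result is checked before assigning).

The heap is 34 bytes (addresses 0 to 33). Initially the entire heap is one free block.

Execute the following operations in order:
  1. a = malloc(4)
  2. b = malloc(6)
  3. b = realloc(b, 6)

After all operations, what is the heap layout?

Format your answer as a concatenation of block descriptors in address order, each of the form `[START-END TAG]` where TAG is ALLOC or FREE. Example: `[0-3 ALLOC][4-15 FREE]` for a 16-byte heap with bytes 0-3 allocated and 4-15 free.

Op 1: a = malloc(4) -> a = 0; heap: [0-3 ALLOC][4-33 FREE]
Op 2: b = malloc(6) -> b = 4; heap: [0-3 ALLOC][4-9 ALLOC][10-33 FREE]
Op 3: b = realloc(b, 6) -> b = 4; heap: [0-3 ALLOC][4-9 ALLOC][10-33 FREE]

Answer: [0-3 ALLOC][4-9 ALLOC][10-33 FREE]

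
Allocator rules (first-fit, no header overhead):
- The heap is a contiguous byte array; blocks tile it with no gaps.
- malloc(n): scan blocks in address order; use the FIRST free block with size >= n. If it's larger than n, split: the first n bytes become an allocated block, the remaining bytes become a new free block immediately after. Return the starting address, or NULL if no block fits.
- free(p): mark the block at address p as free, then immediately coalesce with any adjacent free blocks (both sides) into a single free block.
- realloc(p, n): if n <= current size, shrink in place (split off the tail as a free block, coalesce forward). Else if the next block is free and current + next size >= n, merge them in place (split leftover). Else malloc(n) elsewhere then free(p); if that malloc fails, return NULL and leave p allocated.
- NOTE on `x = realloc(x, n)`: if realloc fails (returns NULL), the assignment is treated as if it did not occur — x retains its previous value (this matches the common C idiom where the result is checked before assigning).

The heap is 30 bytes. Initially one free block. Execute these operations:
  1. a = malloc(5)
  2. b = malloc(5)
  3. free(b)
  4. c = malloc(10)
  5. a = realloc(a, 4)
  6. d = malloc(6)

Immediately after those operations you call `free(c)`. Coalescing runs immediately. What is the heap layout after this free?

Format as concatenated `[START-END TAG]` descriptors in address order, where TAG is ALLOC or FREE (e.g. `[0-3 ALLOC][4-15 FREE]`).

Answer: [0-3 ALLOC][4-14 FREE][15-20 ALLOC][21-29 FREE]

Derivation:
Op 1: a = malloc(5) -> a = 0; heap: [0-4 ALLOC][5-29 FREE]
Op 2: b = malloc(5) -> b = 5; heap: [0-4 ALLOC][5-9 ALLOC][10-29 FREE]
Op 3: free(b) -> (freed b); heap: [0-4 ALLOC][5-29 FREE]
Op 4: c = malloc(10) -> c = 5; heap: [0-4 ALLOC][5-14 ALLOC][15-29 FREE]
Op 5: a = realloc(a, 4) -> a = 0; heap: [0-3 ALLOC][4-4 FREE][5-14 ALLOC][15-29 FREE]
Op 6: d = malloc(6) -> d = 15; heap: [0-3 ALLOC][4-4 FREE][5-14 ALLOC][15-20 ALLOC][21-29 FREE]
free(c): c = 5 -> block [5-14 ALLOC]; mark free, coalesce with adjacent free neighbors -> [0-3 ALLOC][4-14 FREE][15-20 ALLOC][21-29 FREE]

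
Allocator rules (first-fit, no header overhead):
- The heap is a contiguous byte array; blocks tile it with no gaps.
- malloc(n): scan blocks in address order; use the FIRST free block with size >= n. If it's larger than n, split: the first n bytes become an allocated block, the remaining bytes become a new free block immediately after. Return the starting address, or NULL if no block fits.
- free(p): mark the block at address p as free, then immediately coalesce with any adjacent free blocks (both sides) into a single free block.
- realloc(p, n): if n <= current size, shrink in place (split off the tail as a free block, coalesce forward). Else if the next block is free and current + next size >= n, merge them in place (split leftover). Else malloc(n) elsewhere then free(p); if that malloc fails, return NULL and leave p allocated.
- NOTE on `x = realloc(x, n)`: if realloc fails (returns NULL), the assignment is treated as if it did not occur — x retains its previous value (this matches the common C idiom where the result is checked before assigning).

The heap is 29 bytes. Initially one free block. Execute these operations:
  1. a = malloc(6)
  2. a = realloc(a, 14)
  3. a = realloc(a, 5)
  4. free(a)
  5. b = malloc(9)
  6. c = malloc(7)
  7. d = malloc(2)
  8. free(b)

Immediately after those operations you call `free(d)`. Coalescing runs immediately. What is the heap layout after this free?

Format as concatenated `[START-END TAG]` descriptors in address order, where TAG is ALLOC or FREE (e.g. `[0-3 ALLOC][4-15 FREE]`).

Answer: [0-8 FREE][9-15 ALLOC][16-28 FREE]

Derivation:
Op 1: a = malloc(6) -> a = 0; heap: [0-5 ALLOC][6-28 FREE]
Op 2: a = realloc(a, 14) -> a = 0; heap: [0-13 ALLOC][14-28 FREE]
Op 3: a = realloc(a, 5) -> a = 0; heap: [0-4 ALLOC][5-28 FREE]
Op 4: free(a) -> (freed a); heap: [0-28 FREE]
Op 5: b = malloc(9) -> b = 0; heap: [0-8 ALLOC][9-28 FREE]
Op 6: c = malloc(7) -> c = 9; heap: [0-8 ALLOC][9-15 ALLOC][16-28 FREE]
Op 7: d = malloc(2) -> d = 16; heap: [0-8 ALLOC][9-15 ALLOC][16-17 ALLOC][18-28 FREE]
Op 8: free(b) -> (freed b); heap: [0-8 FREE][9-15 ALLOC][16-17 ALLOC][18-28 FREE]
free(d): d = 16 -> block [16-17 ALLOC]; mark free, coalesce with adjacent free neighbors -> [0-8 FREE][9-15 ALLOC][16-28 FREE]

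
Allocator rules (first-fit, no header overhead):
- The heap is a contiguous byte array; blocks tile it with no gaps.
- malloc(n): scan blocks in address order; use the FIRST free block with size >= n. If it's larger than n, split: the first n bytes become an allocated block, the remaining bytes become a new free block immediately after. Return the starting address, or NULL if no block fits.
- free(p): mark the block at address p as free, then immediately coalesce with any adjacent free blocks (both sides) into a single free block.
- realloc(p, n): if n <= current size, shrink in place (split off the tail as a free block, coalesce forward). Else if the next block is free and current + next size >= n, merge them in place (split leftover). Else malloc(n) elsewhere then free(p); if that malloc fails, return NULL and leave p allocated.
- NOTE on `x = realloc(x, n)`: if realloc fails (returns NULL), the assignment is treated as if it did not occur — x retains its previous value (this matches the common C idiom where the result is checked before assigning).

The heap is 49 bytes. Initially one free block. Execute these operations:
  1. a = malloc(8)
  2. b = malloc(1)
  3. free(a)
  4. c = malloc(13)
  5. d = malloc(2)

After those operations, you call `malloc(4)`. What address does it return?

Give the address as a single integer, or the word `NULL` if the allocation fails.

Answer: 2

Derivation:
Op 1: a = malloc(8) -> a = 0; heap: [0-7 ALLOC][8-48 FREE]
Op 2: b = malloc(1) -> b = 8; heap: [0-7 ALLOC][8-8 ALLOC][9-48 FREE]
Op 3: free(a) -> (freed a); heap: [0-7 FREE][8-8 ALLOC][9-48 FREE]
Op 4: c = malloc(13) -> c = 9; heap: [0-7 FREE][8-8 ALLOC][9-21 ALLOC][22-48 FREE]
Op 5: d = malloc(2) -> d = 0; heap: [0-1 ALLOC][2-7 FREE][8-8 ALLOC][9-21 ALLOC][22-48 FREE]
malloc(4): first-fit scan over [0-1 ALLOC][2-7 FREE][8-8 ALLOC][9-21 ALLOC][22-48 FREE] -> 2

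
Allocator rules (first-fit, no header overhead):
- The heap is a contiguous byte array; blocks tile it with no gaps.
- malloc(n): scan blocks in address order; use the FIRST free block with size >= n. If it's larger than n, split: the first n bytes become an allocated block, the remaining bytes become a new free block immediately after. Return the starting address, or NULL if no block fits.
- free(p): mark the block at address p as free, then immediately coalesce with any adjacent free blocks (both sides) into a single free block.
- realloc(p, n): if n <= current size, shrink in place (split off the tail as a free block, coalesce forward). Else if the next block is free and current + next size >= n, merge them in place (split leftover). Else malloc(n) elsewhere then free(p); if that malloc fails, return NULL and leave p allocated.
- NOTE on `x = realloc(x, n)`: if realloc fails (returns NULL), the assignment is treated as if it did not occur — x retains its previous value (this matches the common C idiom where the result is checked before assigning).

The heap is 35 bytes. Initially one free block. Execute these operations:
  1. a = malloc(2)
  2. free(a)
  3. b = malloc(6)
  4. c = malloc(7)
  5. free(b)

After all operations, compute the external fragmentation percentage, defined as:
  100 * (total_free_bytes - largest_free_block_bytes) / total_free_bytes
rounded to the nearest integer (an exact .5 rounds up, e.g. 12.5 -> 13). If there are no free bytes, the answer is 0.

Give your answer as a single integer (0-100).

Answer: 21

Derivation:
Op 1: a = malloc(2) -> a = 0; heap: [0-1 ALLOC][2-34 FREE]
Op 2: free(a) -> (freed a); heap: [0-34 FREE]
Op 3: b = malloc(6) -> b = 0; heap: [0-5 ALLOC][6-34 FREE]
Op 4: c = malloc(7) -> c = 6; heap: [0-5 ALLOC][6-12 ALLOC][13-34 FREE]
Op 5: free(b) -> (freed b); heap: [0-5 FREE][6-12 ALLOC][13-34 FREE]
Free blocks: [6 22] total_free=28 largest=22 -> 100*(28-22)/28 = 600/28 ≈ 21.429 -> rounds to 21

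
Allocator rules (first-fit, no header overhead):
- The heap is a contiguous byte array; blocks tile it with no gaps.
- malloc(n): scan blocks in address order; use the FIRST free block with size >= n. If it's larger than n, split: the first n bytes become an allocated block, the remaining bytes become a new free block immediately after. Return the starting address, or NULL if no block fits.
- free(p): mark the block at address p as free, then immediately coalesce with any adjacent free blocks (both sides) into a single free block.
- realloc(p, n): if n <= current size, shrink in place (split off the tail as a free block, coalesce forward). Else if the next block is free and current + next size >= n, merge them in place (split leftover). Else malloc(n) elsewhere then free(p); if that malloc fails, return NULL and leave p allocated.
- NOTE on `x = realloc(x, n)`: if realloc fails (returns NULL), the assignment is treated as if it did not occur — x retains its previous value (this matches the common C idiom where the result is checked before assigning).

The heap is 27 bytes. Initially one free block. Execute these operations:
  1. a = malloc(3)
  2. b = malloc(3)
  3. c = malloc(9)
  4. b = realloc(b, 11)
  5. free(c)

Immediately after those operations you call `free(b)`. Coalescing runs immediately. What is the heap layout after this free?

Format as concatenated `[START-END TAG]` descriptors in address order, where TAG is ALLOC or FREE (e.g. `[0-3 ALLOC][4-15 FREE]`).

Op 1: a = malloc(3) -> a = 0; heap: [0-2 ALLOC][3-26 FREE]
Op 2: b = malloc(3) -> b = 3; heap: [0-2 ALLOC][3-5 ALLOC][6-26 FREE]
Op 3: c = malloc(9) -> c = 6; heap: [0-2 ALLOC][3-5 ALLOC][6-14 ALLOC][15-26 FREE]
Op 4: b = realloc(b, 11) -> b = 15; heap: [0-2 ALLOC][3-5 FREE][6-14 ALLOC][15-25 ALLOC][26-26 FREE]
Op 5: free(c) -> (freed c); heap: [0-2 ALLOC][3-14 FREE][15-25 ALLOC][26-26 FREE]
free(b): b = 15 -> block [15-25 ALLOC]; mark free, coalesce with adjacent free neighbors -> [0-2 ALLOC][3-26 FREE]

Answer: [0-2 ALLOC][3-26 FREE]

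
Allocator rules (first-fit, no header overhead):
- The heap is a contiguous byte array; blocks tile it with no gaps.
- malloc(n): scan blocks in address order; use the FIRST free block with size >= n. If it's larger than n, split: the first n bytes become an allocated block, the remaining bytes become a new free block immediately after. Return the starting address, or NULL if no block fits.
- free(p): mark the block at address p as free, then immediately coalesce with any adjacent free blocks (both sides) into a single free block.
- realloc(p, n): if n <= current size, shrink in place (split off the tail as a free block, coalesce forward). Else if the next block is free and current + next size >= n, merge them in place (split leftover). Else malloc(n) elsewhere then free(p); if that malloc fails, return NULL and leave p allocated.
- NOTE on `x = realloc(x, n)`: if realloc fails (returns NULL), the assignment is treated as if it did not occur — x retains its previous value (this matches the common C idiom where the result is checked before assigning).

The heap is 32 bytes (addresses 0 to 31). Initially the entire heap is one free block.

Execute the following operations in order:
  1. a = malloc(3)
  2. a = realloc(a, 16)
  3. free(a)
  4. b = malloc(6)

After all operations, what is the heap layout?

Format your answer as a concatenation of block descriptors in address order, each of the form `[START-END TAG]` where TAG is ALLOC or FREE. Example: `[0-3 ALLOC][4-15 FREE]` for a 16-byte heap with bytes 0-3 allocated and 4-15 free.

Answer: [0-5 ALLOC][6-31 FREE]

Derivation:
Op 1: a = malloc(3) -> a = 0; heap: [0-2 ALLOC][3-31 FREE]
Op 2: a = realloc(a, 16) -> a = 0; heap: [0-15 ALLOC][16-31 FREE]
Op 3: free(a) -> (freed a); heap: [0-31 FREE]
Op 4: b = malloc(6) -> b = 0; heap: [0-5 ALLOC][6-31 FREE]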